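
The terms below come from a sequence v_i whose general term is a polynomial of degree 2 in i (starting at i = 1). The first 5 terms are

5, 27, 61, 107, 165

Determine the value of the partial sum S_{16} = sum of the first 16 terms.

9440

1st diffs: 22, 34, 46, 58.
2nd diffs: 12, 12, 12 (constant).
So v_i = 6i^2 + 4i - 5.
Continuing: …, 235, 317, 411, 517, …, v_{16} = 1595.
Summing i = 1..16 (16 terms) gives 9440.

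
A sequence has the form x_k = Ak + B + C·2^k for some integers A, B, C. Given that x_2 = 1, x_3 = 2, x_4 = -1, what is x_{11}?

Write the equations: 2A + B + 4C = 1; 3A + B + 8C = 2; 4A + B + 16C = -1.
Subtracting the first from the second: A + 4C = 1.
Subtracting the second from the third: A + 8C = -3.
Solving: C = -1, A = 5, then B = -5.
Hence x_{11} = 5·11 + (-5) + (-1)·2048 = -1998.

-1998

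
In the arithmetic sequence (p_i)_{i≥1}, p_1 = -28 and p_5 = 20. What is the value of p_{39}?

Common difference d = (20 - (-28)) / (5 - 1) = 12.
p_i = -28 + (i - 1)·12.
p_{39} = -28 + 38·12 = 428.

428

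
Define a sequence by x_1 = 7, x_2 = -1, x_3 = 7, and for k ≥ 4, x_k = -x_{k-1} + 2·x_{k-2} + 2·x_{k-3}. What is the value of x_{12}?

185

Applying the relation repeatedly:
x_4 = 5; x_5 = 7; x_6 = 17; x_7 = 7; x_8 = 41; x_9 = 7; x_{10} = 89; x_{11} = 7; x_{12} = 185.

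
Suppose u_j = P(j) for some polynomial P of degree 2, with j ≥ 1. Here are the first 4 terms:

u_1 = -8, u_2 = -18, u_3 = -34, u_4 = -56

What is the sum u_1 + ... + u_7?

1st diffs: -10, -16, -22.
2nd diffs: -6, -6 (constant).
Newton forward-difference form: u_j = -8 + (-10)·C(j-1,1) + (-6)·C(j-1,2).
Continuing: -84, -118, -158.
Summing j = 1..7 (7 terms) gives -476.

-476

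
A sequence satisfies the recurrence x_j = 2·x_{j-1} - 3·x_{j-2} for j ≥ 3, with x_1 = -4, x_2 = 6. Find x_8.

Compute successive terms:
x_3 = 24, x_4 = 30, x_5 = -12, x_6 = -114, x_7 = -192, x_8 = -42.

-42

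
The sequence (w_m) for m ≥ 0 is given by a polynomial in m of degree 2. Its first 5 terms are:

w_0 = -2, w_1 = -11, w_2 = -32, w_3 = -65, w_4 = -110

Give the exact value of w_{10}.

1st diffs: -9, -21, -33, -45.
2nd diffs: -12, -12, -12 (constant).
Newton forward-difference form: w_m = -2 + (-9)·C(m,1) + (-12)·C(m,2).
At m = 10: m = 10, so w_{10} = -2 - 90 - 540 = -632.

-632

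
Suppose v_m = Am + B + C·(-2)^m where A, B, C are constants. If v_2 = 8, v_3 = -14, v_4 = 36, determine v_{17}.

Write the equations: 2A + B + 4C = 8; 3A + B - 8C = -14; 4A + B + 16C = 36.
Subtracting the first from the second: A - 12C = -22.
Subtracting the second from the third: A + 24C = 50.
Solving: C = 2, A = 2, then B = -4.
Hence v_{17} = 2·17 + (-4) + 2·(-131072) = -262114.

-262114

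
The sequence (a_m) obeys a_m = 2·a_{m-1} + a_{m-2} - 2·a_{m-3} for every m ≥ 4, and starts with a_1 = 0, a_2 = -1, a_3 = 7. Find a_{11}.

Step forward from the initial values:
a_4 = 13;  a_5 = 35;  a_6 = 69;  a_7 = 147;  a_8 = 293;  a_9 = 595;  a_{10} = 1189;  a_{11} = 2387.

2387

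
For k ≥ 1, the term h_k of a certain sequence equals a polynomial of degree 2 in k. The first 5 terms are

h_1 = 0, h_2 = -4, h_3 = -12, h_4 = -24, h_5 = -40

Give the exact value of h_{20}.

1st diffs: -4, -8, -12, -16.
2nd diffs: -4, -4, -4 (constant).
So h_k = -2k^2 + 2k.
Evaluating at k = 20 gives h_{20} = -760.

-760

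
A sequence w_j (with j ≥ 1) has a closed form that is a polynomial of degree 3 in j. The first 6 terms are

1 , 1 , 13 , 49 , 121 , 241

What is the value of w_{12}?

2641

1st diffs: 0, 12, 36, 72, 120.
2nd diffs: 12, 24, 36, 48.
3rd diffs: 12, 12, 12 (constant).
Newton forward-difference form: w_j = 1 + 12·C(j-1,2) + 12·C(j-1,3).
At j = 12: j-1 = 11, so w_{12} = 1 + 660 + 1980 = 2641.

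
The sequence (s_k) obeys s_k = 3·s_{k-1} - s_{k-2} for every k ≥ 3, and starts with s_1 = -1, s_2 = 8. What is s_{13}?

388655

Step forward from the initial values:
s_3 = 25  s_4 = 67  s_5 = 176  …  s_{10} = 21659  s_{11} = 56704  s_{12} = 148453  s_{13} = 388655.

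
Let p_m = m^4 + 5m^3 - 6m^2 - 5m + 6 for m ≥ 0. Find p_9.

p_9 = 1·9^4 + 5·9^3 - 6·9^2 - 5·9 + 6 = 9681.

9681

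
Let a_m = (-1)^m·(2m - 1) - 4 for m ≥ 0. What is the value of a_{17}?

-37

(-1)^17 = -1; 2m - 1 at m=17 is 33; so a_{17} = -37.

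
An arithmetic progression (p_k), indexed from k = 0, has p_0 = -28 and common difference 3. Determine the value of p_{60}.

p_k = -28 + (k - 0)·3.
p_{60} = -28 + 60·3 = 152.

152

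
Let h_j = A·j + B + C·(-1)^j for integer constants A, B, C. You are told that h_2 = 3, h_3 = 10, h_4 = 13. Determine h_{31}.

Write the equations: 2A + B + C = 3; 3A + B - C = 10; 4A + B + C = 13.
Subtracting the first from the second: A - 2C = 7.
Subtracting the second from the third: A + 2C = 3.
Solving: C = -1, A = 5, then B = -6.
So h_j = 5·j + (-6) + (-1)·(-1)^j; at j=31 this is 150.

150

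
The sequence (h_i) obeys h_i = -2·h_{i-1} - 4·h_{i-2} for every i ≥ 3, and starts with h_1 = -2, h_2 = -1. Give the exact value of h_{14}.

Step forward from the initial values:
h_3 = 10; h_4 = -16; h_5 = -8; …; h_{11} = -512; h_{12} = 5120; h_{13} = -8192; h_{14} = -4096.

-4096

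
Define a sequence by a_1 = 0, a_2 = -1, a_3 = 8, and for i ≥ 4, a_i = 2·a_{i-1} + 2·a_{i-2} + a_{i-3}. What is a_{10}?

7814

Step forward from the initial values:
a_4 = 14;  a_5 = 43;  a_6 = 122;  a_7 = 344;  a_8 = 975;  a_9 = 2760;  a_{10} = 7814.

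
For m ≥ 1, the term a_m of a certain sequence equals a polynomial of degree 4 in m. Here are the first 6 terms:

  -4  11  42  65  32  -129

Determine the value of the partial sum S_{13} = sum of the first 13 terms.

1st diffs: 15, 31, 23, -33, -161.
2nd diffs: 16, -8, -56, -128.
3rd diffs: -24, -48, -72.
4th diffs: -24, -24 (constant).
So a_m = -m^4 + 6m^3 - 3m^2 - 3m - 3.
Continuing: …, -514, -1243, -2460, -4333, …, a_{13} = -15928.
Summing m = 1..13 (13 terms) gives -42354.

-42354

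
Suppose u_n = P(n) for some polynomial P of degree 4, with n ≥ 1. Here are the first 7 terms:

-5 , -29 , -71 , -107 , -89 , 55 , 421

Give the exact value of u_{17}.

54571

1st diffs: -24, -42, -36, 18, 144, 366.
2nd diffs: -18, 6, 54, 126, 222.
3rd diffs: 24, 48, 72, 96.
4th diffs: 24, 24, 24 (constant).
Newton forward-difference form: u_n = -5 + (-24)·C(n-1,1) + (-18)·C(n-1,2) + 24·C(n-1,3) + 24·C(n-1,4).
At n = 17: n-1 = 16, so u_{17} = -5 - 384 - 2160 + 13440 + 43680 = 54571.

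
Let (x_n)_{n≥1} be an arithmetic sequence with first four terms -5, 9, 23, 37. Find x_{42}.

569

Common difference d = 14.
x_n = -5 + (n - 1)·14.
x_{42} = -5 + 41·14 = 569.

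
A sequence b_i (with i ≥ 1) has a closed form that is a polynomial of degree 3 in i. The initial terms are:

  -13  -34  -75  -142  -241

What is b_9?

1st diffs: -21, -41, -67, -99.
2nd diffs: -20, -26, -32.
3rd diffs: -6, -6 (constant).
So b_i = -i^3 - 4i^2 - 2i - 6.
Evaluating at i = 9 gives b_9 = -1077.

-1077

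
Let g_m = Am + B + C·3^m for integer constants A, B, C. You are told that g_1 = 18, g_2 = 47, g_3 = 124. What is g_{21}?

41841412918

Plug in m = 1, 2, 3: A + B + 3C = 18; 2A + B + 9C = 47; 3A + B + 27C = 124.
Subtracting the first from the second: A + 6C = 29.
Subtracting the second from the third: A + 18C = 77.
Solving: C = 4, A = 5, then B = 1.
Hence g_{21} = 5·21 + 1 + 4·10460353203 = 41841412918.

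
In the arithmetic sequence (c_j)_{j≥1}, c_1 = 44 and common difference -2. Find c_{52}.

-58

c_j = 44 + (j - 1)·(-2).
c_{52} = 44 + 51·(-2) = -58.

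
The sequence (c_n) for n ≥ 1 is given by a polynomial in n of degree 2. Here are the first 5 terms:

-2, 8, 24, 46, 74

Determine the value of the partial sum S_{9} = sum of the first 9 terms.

1st diffs: 10, 16, 22, 28.
2nd diffs: 6, 6, 6 (constant).
So c_n = 3n^2 + n - 6.
Continuing: 108, 148, 194, 246.
Summing n = 1..9 (9 terms) gives 846.

846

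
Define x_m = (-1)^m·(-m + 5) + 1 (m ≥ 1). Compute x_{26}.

(-1)^26 = 1; -m + 5 at m=26 is -21; so x_{26} = -20.

-20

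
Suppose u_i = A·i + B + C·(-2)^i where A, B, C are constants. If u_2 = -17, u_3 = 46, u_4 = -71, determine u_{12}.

The three given values yield: 2A + B + 4C = -17; 3A + B - 8C = 46; 4A + B + 16C = -71.
Subtracting the first from the second: A - 12C = 63.
Subtracting the second from the third: A + 24C = -117.
Solving: C = -5, A = 3, then B = -3.
So u_i = 3·i + (-3) + (-5)·(-2)^i; at i=12 this is -20447.

-20447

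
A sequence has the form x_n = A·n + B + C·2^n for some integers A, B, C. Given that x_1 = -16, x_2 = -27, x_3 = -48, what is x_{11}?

The three given values yield: A + B + 2C = -16; 2A + B + 4C = -27; 3A + B + 8C = -48.
Subtracting the first from the second: A + 2C = -11.
Subtracting the second from the third: A + 4C = -21.
Solving: C = -5, A = -1, then B = -5.
So x_n = -1·n + (-5) + (-5)·2^n; at n=11 this is -10256.

-10256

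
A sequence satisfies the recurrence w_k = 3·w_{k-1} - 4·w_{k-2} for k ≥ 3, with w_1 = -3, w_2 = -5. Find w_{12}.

Iterate the recurrence:
w_3 = -3; w_4 = 11; w_5 = 45; w_6 = 91; w_7 = 93; w_8 = -85; w_9 = -627; w_{10} = -1541; w_{11} = -2115; w_{12} = -181.

-181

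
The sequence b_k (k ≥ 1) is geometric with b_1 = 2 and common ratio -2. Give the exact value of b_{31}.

b_k = 2·(-2)^(k-1).
b_{31} = 2·(-2)^30 = 2147483648.

2147483648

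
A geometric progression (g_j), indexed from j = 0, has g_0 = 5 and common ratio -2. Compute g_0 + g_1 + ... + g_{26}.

g_j = 5·(-2)^(j-0).
S = 5·((-2)^27 - 1)/(-2 - 1) = 5·(-134217728 - 1)/(-3) = 223696215.

223696215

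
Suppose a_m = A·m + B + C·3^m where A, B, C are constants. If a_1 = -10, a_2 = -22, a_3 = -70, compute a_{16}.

Write the equations: A + B + 3C = -10; 2A + B + 9C = -22; 3A + B + 27C = -70.
Subtracting the first from the second: A + 6C = -12.
Subtracting the second from the third: A + 18C = -48.
Solving: C = -3, A = 6, then B = -7.
So a_m = 6·m + (-7) + (-3)·3^m; at m=16 this is -129140074.

-129140074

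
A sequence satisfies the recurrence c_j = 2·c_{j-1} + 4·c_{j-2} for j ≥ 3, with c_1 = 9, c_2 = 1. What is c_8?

Compute successive terms:
c_3 = 38;  c_4 = 80;  c_5 = 312;  c_6 = 944;  c_7 = 3136;  c_8 = 10048.

10048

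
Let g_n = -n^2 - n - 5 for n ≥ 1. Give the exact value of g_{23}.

g_{23} = -1·23^2 - 1·23 - 5 = -557.

-557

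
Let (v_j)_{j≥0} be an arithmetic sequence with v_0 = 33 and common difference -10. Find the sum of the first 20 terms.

-1240

v_j = 33 + (j - 0)·(-10).
v_{19} = -157; S = 20·(33 + (-157))/2 = -1240.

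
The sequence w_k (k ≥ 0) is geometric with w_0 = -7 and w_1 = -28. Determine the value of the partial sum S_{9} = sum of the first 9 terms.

-611667

Common ratio r = 4.
w_k = (-7)·4^(k-0).
S = (-7)·(4^9 - 1)/(4 - 1) = (-7)·(262144 - 1)/(3) = -611667.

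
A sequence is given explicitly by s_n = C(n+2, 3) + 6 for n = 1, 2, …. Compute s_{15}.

C(17, 3) = 680, so s_{15} = 686.

686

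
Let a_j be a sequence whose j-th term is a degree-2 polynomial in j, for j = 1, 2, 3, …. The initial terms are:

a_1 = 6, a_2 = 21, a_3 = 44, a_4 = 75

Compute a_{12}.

611

1st diffs: 15, 23, 31.
2nd diffs: 8, 8 (constant).
Newton forward-difference form: a_j = 6 + 15·C(j-1,1) + 8·C(j-1,2).
At j = 12: j-1 = 11, so a_{12} = 6 + 165 + 440 = 611.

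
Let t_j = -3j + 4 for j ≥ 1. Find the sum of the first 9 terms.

-99

Over j = 1..9: Σj = 45.
Total = (-3)·45 + (4)·9 = -99.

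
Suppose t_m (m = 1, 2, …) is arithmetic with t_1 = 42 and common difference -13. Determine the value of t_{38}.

t_m = 42 + (m - 1)·(-13).
t_{38} = 42 + 37·(-13) = -439.

-439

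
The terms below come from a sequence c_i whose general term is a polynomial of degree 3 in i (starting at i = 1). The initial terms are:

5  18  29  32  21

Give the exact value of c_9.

1st diffs: 13, 11, 3, -11.
2nd diffs: -2, -8, -14.
3rd diffs: -6, -6 (constant).
Newton forward-difference form: c_i = 5 + 13·C(i-1,1) + (-2)·C(i-1,2) + (-6)·C(i-1,3).
At i = 9: i-1 = 8, so c_9 = 5 + 104 - 56 - 336 = -283.

-283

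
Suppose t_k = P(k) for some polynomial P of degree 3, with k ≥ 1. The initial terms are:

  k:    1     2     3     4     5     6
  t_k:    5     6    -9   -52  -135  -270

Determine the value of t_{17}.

1st diffs: 1, -15, -43, -83, -135.
2nd diffs: -16, -28, -40, -52.
3rd diffs: -12, -12, -12 (constant).
Newton forward-difference form: t_k = 5 + 1·C(k-1,1) + (-16)·C(k-1,2) + (-12)·C(k-1,3).
At k = 17: k-1 = 16, so t_{17} = 5 + 16 - 1920 - 6720 = -8619.

-8619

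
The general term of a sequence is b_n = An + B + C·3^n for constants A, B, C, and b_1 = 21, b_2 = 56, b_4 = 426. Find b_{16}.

215233686

At n = 1, 2, 4: A + B + 3C = 21; 2A + B + 9C = 56; 4A + B + 81C = 426.
Subtracting the first from the second: A + 6C = 35.
Subtracting the second from the third: 2A + 72C = 370.
Solving: C = 5, A = 5, then B = 1.
So b_n = 5·n + 1 + 5·3^n; at n=16 this is 215233686.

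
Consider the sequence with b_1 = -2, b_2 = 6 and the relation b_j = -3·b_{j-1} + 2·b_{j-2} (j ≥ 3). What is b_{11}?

-567334

Compute successive terms:
b_3 = -22  b_4 = 78  b_5 = -278  b_6 = 990  b_7 = -3526  b_8 = 12558  b_9 = -44726  b_{10} = 159294  b_{11} = -567334.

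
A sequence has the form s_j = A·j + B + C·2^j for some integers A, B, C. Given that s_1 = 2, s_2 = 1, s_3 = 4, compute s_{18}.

524201

At j = 1, 2, 3: A + B + 2C = 2; 2A + B + 4C = 1; 3A + B + 8C = 4.
Subtracting the first from the second: A + 2C = -1.
Subtracting the second from the third: A + 4C = 3.
Solving: C = 2, A = -5, then B = 3.
Therefore s_{18} = -90 + 3 + 2·262144 = 524201.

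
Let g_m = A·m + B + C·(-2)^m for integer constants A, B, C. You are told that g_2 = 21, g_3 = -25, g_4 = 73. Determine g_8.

1041

The three given values yield: 2A + B + 4C = 21; 3A + B - 8C = -25; 4A + B + 16C = 73.
Subtracting the first from the second: A - 12C = -46.
Subtracting the second from the third: A + 24C = 98.
Solving: C = 4, A = 2, then B = 1.
Hence g_8 = 2·8 + 1 + 4·256 = 1041.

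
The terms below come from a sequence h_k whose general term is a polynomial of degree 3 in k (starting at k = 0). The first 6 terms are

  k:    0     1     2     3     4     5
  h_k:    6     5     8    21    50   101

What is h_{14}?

2540

1st diffs: -1, 3, 13, 29, 51.
2nd diffs: 4, 10, 16, 22.
3rd diffs: 6, 6, 6 (constant).
Newton forward-difference form: h_k = 6 + (-1)·C(k,1) + 4·C(k,2) + 6·C(k,3).
At k = 14: k = 14, so h_{14} = 6 - 14 + 364 + 2184 = 2540.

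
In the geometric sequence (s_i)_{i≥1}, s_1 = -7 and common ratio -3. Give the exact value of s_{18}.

903981141

s_i = (-7)·(-3)^(i-1).
s_{18} = (-7)·(-3)^17 = 903981141.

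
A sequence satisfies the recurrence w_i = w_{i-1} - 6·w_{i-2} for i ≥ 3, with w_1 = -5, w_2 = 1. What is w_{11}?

-8081

Iterate the recurrence:
w_3 = 31;  w_4 = 25;  w_5 = -161;  w_6 = -311;  w_7 = 655;  w_8 = 2521;  w_9 = -1409;  w_{10} = -16535;  w_{11} = -8081.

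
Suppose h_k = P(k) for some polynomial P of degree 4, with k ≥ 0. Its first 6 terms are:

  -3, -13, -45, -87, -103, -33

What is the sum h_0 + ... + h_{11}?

1st diffs: -10, -32, -42, -16, 70.
2nd diffs: -22, -10, 26, 86.
3rd diffs: 12, 36, 60.
4th diffs: 24, 24 (constant).
Newton forward-difference form: h_k = -3 + (-10)·C(k,1) + (-22)·C(k,2) + 12·C(k,3) + 24·C(k,4).
Continuing: …, 207, 725, 1653, 3147, …, h_{11} = 8577.
Summing k = 0..11 (12 terms) gives 19412.

19412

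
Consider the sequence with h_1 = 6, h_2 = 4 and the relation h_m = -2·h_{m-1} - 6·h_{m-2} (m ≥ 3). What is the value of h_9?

-8864

Applying the relation repeatedly:
h_3 = -44;  h_4 = 64;  h_5 = 136;  h_6 = -656;  h_7 = 496;  h_8 = 2944;  h_9 = -8864.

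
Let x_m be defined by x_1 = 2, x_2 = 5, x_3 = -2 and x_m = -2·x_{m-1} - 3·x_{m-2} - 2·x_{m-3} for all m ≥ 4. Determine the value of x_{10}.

Step forward from the initial values:
x_4 = -15, x_5 = 26, x_6 = -3, x_7 = -42, x_8 = 41, x_9 = 50, x_{10} = -139.

-139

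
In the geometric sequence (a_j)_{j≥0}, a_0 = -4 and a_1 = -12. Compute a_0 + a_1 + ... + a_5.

Common ratio r = 3.
a_j = (-4)·3^(j-0).
S = (-4)·(3^6 - 1)/(3 - 1) = (-4)·(729 - 1)/(2) = -1456.

-1456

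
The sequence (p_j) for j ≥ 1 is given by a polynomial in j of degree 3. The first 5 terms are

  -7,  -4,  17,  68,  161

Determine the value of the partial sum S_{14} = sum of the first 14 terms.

1st diffs: 3, 21, 51, 93.
2nd diffs: 18, 30, 42.
3rd diffs: 12, 12 (constant).
Newton forward-difference form: p_j = -7 + 3·C(j-1,1) + 18·C(j-1,2) + 12·C(j-1,3).
Continuing: …, 308, 521, 812, 1193, …, p_{14} = 4868.
Summing j = 1..14 (14 terms) gives 18739.

18739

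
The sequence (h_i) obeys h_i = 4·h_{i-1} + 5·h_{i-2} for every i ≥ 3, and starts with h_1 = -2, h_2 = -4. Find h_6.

Iterate the recurrence:
h_3 = -26;  h_4 = -124;  h_5 = -626;  h_6 = -3124.
(Characteristic roots are 5 and -1.)

-3124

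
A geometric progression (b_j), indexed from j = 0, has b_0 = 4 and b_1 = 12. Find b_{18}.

1549681956

Common ratio r = 3.
b_j = 4·3^(j-0).
b_{18} = 4·3^18 = 1549681956.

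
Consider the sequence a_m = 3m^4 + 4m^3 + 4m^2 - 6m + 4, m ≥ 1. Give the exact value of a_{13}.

95073

a_{13} = 3·13^4 + 4·13^3 + 4·13^2 - 6·13 + 4 = 95073.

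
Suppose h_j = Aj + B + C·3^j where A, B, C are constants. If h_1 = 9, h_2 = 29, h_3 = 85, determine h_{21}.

31381059649

Write the equations: A + B + 3C = 9; 2A + B + 9C = 29; 3A + B + 27C = 85.
Subtracting the first from the second: A + 6C = 20.
Subtracting the second from the third: A + 18C = 56.
Solving: C = 3, A = 2, then B = -2.
So h_j = 2·j + (-2) + 3·3^j; at j=21 this is 31381059649.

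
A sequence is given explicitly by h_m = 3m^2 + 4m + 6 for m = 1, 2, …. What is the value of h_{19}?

h_{19} = 3·19^2 + 4·19 + 6 = 1165.

1165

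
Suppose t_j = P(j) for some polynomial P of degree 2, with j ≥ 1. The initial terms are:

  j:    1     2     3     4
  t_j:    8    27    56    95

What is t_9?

1st diffs: 19, 29, 39.
2nd diffs: 10, 10 (constant).
So t_j = 5j^2 + 4j - 1.
Evaluating at j = 9 gives t_9 = 440.

440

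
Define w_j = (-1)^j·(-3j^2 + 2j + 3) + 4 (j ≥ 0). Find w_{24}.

-1673

(-1)^24 = 1; -3j^2 + 2j + 3 at j=24 is -1677; so w_{24} = -1673.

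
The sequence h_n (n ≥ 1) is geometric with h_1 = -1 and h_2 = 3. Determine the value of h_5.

-81

Common ratio r = -3.
h_n = (-1)·(-3)^(n-1).
h_5 = (-1)·(-3)^4 = -81.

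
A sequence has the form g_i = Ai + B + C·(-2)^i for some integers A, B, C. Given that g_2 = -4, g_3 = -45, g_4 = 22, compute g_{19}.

-1572965

Write the equations: 2A + B + 4C = -4; 3A + B - 8C = -45; 4A + B + 16C = 22.
Subtracting the first from the second: A - 12C = -41.
Subtracting the second from the third: A + 24C = 67.
Solving: C = 3, A = -5, then B = -6.
Therefore g_{19} = -95 + (-6) + 3·(-524288) = -1572965.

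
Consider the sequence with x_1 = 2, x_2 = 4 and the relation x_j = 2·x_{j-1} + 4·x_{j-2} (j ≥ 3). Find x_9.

Step forward from the initial values:
x_3 = 16;  x_4 = 48;  x_5 = 160;  x_6 = 512;  x_7 = 1664;  x_8 = 5376;  x_9 = 17408.

17408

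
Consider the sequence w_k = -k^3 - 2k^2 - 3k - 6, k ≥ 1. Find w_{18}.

w_{18} = -1·18^3 - 2·18^2 - 3·18 - 6 = -6540.

-6540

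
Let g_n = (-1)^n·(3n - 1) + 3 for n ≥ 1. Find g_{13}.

(-1)^13 = -1; 3n - 1 at n=13 is 38; so g_{13} = -35.

-35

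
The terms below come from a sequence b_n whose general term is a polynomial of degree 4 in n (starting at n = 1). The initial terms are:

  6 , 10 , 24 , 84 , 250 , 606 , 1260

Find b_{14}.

1st diffs: 4, 14, 60, 166, 356, 654.
2nd diffs: 10, 46, 106, 190, 298.
3rd diffs: 36, 60, 84, 108.
4th diffs: 24, 24, 24 (constant).
Newton forward-difference form: b_n = 6 + 4·C(n-1,1) + 10·C(n-1,2) + 36·C(n-1,3) + 24·C(n-1,4).
At n = 14: n-1 = 13, so b_{14} = 6 + 52 + 780 + 10296 + 17160 = 28294.

28294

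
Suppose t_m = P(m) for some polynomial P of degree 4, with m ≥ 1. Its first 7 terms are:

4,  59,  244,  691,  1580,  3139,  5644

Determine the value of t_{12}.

45379

1st diffs: 55, 185, 447, 889, 1559, 2505.
2nd diffs: 130, 262, 442, 670, 946.
3rd diffs: 132, 180, 228, 276.
4th diffs: 48, 48, 48 (constant).
Newton forward-difference form: t_m = 4 + 55·C(m-1,1) + 130·C(m-1,2) + 132·C(m-1,3) + 48·C(m-1,4).
At m = 12: m-1 = 11, so t_{12} = 4 + 605 + 7150 + 21780 + 15840 = 45379.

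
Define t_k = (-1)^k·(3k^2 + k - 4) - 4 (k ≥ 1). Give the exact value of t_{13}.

(-1)^13 = -1; 3k^2 + k - 4 at k=13 is 516; so t_{13} = -520.

-520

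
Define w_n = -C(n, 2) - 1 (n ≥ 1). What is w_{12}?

-67

C(12, 2) = 66, so w_{12} = -67.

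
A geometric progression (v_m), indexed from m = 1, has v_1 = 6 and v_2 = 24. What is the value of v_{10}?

Common ratio r = 4.
v_m = 6·4^(m-1).
v_{10} = 6·4^9 = 1572864.

1572864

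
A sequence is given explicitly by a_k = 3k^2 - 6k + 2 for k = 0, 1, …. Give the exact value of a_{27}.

a_{27} = 3·27^2 - 6·27 + 2 = 2027.

2027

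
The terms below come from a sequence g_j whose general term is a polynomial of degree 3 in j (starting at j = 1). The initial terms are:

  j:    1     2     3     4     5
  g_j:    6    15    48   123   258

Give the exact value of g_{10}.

2463

1st diffs: 9, 33, 75, 135.
2nd diffs: 24, 42, 60.
3rd diffs: 18, 18 (constant).
So g_j = 3j^3 - 6j^2 + 6j + 3.
Evaluating at j = 10 gives g_{10} = 2463.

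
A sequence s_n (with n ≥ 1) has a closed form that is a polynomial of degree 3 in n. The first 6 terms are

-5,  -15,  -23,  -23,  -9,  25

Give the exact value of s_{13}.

1327

1st diffs: -10, -8, 0, 14, 34.
2nd diffs: 2, 8, 14, 20.
3rd diffs: 6, 6, 6 (constant).
Newton forward-difference form: s_n = -5 + (-10)·C(n-1,1) + 2·C(n-1,2) + 6·C(n-1,3).
At n = 13: n-1 = 12, so s_{13} = -5 - 120 + 132 + 1320 = 1327.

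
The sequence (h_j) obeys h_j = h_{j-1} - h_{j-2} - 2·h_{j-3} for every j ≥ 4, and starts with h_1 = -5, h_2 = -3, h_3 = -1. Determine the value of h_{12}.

h_4 = 12; h_5 = 19; h_6 = 9; h_7 = -34; h_8 = -81; h_9 = -65; h_{10} = 84; h_{11} = 311; h_{12} = 357.

357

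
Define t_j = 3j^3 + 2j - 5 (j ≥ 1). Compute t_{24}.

41515

t_{24} = 3·24^3 + 2·24 - 5 = 41515.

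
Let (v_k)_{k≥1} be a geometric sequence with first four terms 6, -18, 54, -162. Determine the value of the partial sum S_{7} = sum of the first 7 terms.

3282

Common ratio r = -3.
v_k = 6·(-3)^(k-1).
S = 6·((-3)^7 - 1)/(-3 - 1) = 6·(-2187 - 1)/(-4) = 3282.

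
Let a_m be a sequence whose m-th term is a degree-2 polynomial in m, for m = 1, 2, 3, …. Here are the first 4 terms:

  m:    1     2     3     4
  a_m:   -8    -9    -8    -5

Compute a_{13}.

112

1st diffs: -1, 1, 3.
2nd diffs: 2, 2 (constant).
Newton forward-difference form: a_m = -8 + (-1)·C(m-1,1) + 2·C(m-1,2).
At m = 13: m-1 = 12, so a_{13} = -8 - 12 + 132 = 112.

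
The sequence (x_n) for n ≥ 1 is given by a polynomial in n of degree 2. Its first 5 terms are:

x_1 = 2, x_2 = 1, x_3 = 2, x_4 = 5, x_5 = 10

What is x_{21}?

362

1st diffs: -1, 1, 3, 5.
2nd diffs: 2, 2, 2 (constant).
Newton forward-difference form: x_n = 2 + (-1)·C(n-1,1) + 2·C(n-1,2).
At n = 21: n-1 = 20, so x_{21} = 2 - 20 + 380 = 362.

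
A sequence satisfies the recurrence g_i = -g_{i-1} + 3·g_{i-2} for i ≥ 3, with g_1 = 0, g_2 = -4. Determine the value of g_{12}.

-10732

Iterate the recurrence:
g_3 = 4  g_4 = -16  g_5 = 28  g_6 = -76  g_7 = 160  g_8 = -388  g_9 = 868  g_{10} = -2032  g_{11} = 4636  g_{12} = -10732.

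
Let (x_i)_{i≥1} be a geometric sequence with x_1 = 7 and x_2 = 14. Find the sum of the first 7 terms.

Common ratio r = 2.
x_i = 7·2^(i-1).
S = 7·(2^7 - 1)/(2 - 1) = 7·(128 - 1)/(1) = 889.

889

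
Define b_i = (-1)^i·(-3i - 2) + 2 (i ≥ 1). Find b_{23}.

(-1)^23 = -1; -3i - 2 at i=23 is -71; so b_{23} = 73.

73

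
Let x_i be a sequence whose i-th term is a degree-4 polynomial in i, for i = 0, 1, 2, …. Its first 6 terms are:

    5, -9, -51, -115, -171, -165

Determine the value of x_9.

2399

1st diffs: -14, -42, -64, -56, 6.
2nd diffs: -28, -22, 8, 62.
3rd diffs: 6, 30, 54.
4th diffs: 24, 24 (constant).
Newton forward-difference form: x_i = 5 + (-14)·C(i,1) + (-28)·C(i,2) + 6·C(i,3) + 24·C(i,4).
At i = 9: i = 9, so x_9 = 5 - 126 - 1008 + 504 + 3024 = 2399.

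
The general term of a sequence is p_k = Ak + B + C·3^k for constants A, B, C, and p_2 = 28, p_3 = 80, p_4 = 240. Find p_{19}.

3486784368

Write the equations: 2A + B + 9C = 28; 3A + B + 27C = 80; 4A + B + 81C = 240.
Subtracting the first from the second: A + 18C = 52.
Subtracting the second from the third: A + 54C = 160.
Solving: C = 3, A = -2, then B = 5.
Therefore p_{19} = -38 + 5 + 3·1162261467 = 3486784368.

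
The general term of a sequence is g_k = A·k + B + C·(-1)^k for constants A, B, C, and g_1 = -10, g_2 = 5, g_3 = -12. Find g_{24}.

-17

Write the equations: A + B - C = -10; 2A + B + C = 5; 3A + B - C = -12.
Subtracting the first from the second: A + 2C = 15.
Subtracting the second from the third: A - 2C = -17.
Solving: C = 8, A = -1, then B = -1.
So g_k = -1·k + (-1) + 8·(-1)^k; at k=24 this is -17.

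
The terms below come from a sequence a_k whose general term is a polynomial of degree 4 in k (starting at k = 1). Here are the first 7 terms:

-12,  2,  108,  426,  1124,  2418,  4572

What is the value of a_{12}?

40842

1st diffs: 14, 106, 318, 698, 1294, 2154.
2nd diffs: 92, 212, 380, 596, 860.
3rd diffs: 120, 168, 216, 264.
4th diffs: 48, 48, 48 (constant).
So a_k = 2k^4 - 4k^2 - 4k - 6.
Evaluating at k = 12 gives a_{12} = 40842.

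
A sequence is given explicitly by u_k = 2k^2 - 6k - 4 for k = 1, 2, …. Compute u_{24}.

1004

u_{24} = 2·24^2 - 6·24 - 4 = 1004.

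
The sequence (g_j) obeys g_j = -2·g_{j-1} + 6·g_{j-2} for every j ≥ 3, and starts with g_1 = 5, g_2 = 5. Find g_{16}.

Applying the relation repeatedly:
g_3 = 20;  g_4 = -10;  g_5 = 140;  …;  g_{13} = 3366080;  g_{14} = -12262720;  g_{15} = 44721920;  g_{16} = -163020160.

-163020160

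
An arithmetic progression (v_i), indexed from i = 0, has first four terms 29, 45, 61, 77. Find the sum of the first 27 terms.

Common difference d = 16.
v_i = 29 + (i - 0)·16.
v_{26} = 445; S = 27·(29 + 445)/2 = 6399.

6399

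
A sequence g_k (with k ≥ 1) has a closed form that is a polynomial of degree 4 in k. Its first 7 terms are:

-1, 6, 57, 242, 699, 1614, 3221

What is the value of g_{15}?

1st diffs: 7, 51, 185, 457, 915, 1607.
2nd diffs: 44, 134, 272, 458, 692.
3rd diffs: 90, 138, 186, 234.
4th diffs: 48, 48, 48 (constant).
Newton forward-difference form: g_k = -1 + 7·C(k-1,1) + 44·C(k-1,2) + 90·C(k-1,3) + 48·C(k-1,4).
At k = 15: k-1 = 14, so g_{15} = -1 + 98 + 4004 + 32760 + 48048 = 84909.

84909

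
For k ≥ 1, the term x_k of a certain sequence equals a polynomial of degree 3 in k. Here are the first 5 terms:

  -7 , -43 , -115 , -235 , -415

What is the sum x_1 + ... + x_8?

-3920

1st diffs: -36, -72, -120, -180.
2nd diffs: -36, -48, -60.
3rd diffs: -12, -12 (constant).
Newton forward-difference form: x_k = -7 + (-36)·C(k-1,1) + (-36)·C(k-1,2) + (-12)·C(k-1,3).
Continuing: -667, -1003, -1435.
Summing k = 1..8 (8 terms) gives -3920.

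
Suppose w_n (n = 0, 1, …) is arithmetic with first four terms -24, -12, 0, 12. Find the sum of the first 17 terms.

1224

Common difference d = 12.
w_n = -24 + (n - 0)·12.
w_{16} = 168; S = 17·(-24 + 168)/2 = 1224.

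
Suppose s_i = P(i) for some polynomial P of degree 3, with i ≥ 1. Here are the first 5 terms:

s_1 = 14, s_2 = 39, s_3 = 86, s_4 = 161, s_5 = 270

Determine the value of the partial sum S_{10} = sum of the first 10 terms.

1st diffs: 25, 47, 75, 109.
2nd diffs: 22, 28, 34.
3rd diffs: 6, 6 (constant).
Newton forward-difference form: s_i = 14 + 25·C(i-1,1) + 22·C(i-1,2) + 6·C(i-1,3).
Continuing: …, 419, 614, 861, 1166, …, s_{10} = 1535.
Summing i = 1..10 (10 terms) gives 5165.

5165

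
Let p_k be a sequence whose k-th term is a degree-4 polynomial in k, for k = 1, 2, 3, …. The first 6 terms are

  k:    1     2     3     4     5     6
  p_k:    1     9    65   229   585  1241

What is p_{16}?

1st diffs: 8, 56, 164, 356, 656.
2nd diffs: 48, 108, 192, 300.
3rd diffs: 60, 84, 108.
4th diffs: 24, 24 (constant).
Newton forward-difference form: p_k = 1 + 8·C(k-1,1) + 48·C(k-1,2) + 60·C(k-1,3) + 24·C(k-1,4).
At k = 16: k-1 = 15, so p_{16} = 1 + 120 + 5040 + 27300 + 32760 = 65221.

65221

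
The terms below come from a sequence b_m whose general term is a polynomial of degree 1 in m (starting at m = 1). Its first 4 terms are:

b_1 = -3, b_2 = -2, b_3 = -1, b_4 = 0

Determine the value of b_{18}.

14

1st diffs: 1, 1, 1 (constant).
So b_m = m - 4.
Evaluating at m = 18 gives b_{18} = 14.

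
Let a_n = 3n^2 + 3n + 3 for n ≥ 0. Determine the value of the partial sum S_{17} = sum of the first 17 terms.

Over n = 0..16: Σn = 136, Σn² = 1496.
Total = (3)·1496 + (3)·136 + (3)·17 = 4947.

4947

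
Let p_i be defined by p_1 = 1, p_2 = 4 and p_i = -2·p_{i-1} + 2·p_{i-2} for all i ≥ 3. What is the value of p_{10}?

8000

Applying the relation repeatedly:
p_3 = -6, p_4 = 20, p_5 = -52, p_6 = 144, p_7 = -392, p_8 = 1072, p_9 = -2928, p_{10} = 8000.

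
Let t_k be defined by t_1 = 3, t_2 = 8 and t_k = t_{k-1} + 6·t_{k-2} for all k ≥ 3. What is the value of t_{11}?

165542

t_3 = 26, t_4 = 74, t_5 = 230, t_6 = 674, t_7 = 2054, t_8 = 6098, t_9 = 18422, t_{10} = 55010, t_{11} = 165542.
(Characteristic roots are 3 and -2.)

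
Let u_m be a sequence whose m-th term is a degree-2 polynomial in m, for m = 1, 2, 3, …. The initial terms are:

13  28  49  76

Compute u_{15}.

1st diffs: 15, 21, 27.
2nd diffs: 6, 6 (constant).
So u_m = 3m^2 + 6m + 4.
Evaluating at m = 15 gives u_{15} = 769.

769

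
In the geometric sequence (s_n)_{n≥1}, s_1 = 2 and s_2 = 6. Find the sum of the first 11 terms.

Common ratio r = 3.
s_n = 2·3^(n-1).
S = 2·(3^11 - 1)/(3 - 1) = 2·(177147 - 1)/(2) = 177146.

177146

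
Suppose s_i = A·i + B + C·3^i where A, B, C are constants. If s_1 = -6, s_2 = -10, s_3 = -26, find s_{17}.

-129140134

At i = 1, 2, 3: A + B + 3C = -6; 2A + B + 9C = -10; 3A + B + 27C = -26.
Subtracting the first from the second: A + 6C = -4.
Subtracting the second from the third: A + 18C = -16.
Solving: C = -1, A = 2, then B = -5.
So s_i = 2·i + (-5) + (-1)·3^i; at i=17 this is -129140134.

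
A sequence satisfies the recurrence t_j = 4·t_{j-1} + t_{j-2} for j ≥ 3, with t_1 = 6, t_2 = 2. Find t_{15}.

457652254

Compute successive terms:
t_3 = 14; t_4 = 58; t_5 = 246; …; t_{12} = 6020698; t_{13} = 25504086; t_{14} = 108037042; t_{15} = 457652254.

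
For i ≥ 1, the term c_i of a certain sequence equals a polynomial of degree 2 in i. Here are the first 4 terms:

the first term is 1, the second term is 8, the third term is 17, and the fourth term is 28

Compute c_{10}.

1st diffs: 7, 9, 11.
2nd diffs: 2, 2 (constant).
Newton forward-difference form: c_i = 1 + 7·C(i-1,1) + 2·C(i-1,2).
At i = 10: i-1 = 9, so c_{10} = 1 + 63 + 72 = 136.

136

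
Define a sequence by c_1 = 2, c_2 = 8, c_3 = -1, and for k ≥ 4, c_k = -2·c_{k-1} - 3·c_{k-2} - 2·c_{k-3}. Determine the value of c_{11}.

35

Compute successive terms:
c_4 = -26;  c_5 = 39;  c_6 = 2;  c_7 = -69;  c_8 = 54;  c_9 = 95;  c_{10} = -214;  c_{11} = 35.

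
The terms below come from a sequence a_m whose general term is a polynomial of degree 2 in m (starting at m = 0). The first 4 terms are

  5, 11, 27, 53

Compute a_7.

257

1st diffs: 6, 16, 26.
2nd diffs: 10, 10 (constant).
Newton forward-difference form: a_m = 5 + 6·C(m,1) + 10·C(m,2).
At m = 7: m = 7, so a_7 = 5 + 42 + 210 = 257.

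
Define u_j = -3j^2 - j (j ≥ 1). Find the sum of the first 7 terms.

Over j = 1..7: Σj = 28, Σj² = 140.
Total = (-3)·140 + (-1)·28 = -448.

-448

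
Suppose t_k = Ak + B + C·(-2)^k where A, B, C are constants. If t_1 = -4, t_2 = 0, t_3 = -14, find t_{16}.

Plug in k = 1, 2, 3: A + B - 2C = -4; 2A + B + 4C = 0; 3A + B - 8C = -14.
Subtracting the first from the second: A + 6C = 4.
Subtracting the second from the third: A - 12C = -14.
Solving: C = 1, A = -2, then B = 0.
Therefore t_{16} = -32 + 0 + 1·65536 = 65504.

65504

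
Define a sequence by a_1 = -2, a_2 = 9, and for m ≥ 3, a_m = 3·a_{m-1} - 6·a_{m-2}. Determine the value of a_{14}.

-636417

Compute successive terms:
a_3 = 39; a_4 = 63; a_5 = -45; …; a_{11} = 29403; a_{12} = -35721; a_{13} = -283581; a_{14} = -636417.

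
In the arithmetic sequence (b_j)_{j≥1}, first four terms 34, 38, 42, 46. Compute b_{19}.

Common difference d = 4.
b_j = 34 + (j - 1)·4.
b_{19} = 34 + 18·4 = 106.

106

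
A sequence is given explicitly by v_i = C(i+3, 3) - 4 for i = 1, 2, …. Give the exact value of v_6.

C(9, 3) = 84, so v_6 = 80.

80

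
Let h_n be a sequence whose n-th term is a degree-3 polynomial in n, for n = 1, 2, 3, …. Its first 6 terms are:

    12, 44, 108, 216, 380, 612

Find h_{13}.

5148

1st diffs: 32, 64, 108, 164, 232.
2nd diffs: 32, 44, 56, 68.
3rd diffs: 12, 12, 12 (constant).
Newton forward-difference form: h_n = 12 + 32·C(n-1,1) + 32·C(n-1,2) + 12·C(n-1,3).
At n = 13: n-1 = 12, so h_{13} = 12 + 384 + 2112 + 2640 = 5148.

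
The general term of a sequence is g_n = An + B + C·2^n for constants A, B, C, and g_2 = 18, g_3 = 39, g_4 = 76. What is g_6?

278

Write the equations: 2A + B + 4C = 18; 3A + B + 8C = 39; 4A + B + 16C = 76.
Subtracting the first from the second: A + 4C = 21.
Subtracting the second from the third: A + 8C = 37.
Solving: C = 4, A = 5, then B = -8.
Therefore g_6 = 30 + (-8) + 4·64 = 278.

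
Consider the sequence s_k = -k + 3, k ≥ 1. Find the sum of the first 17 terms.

-102

Over k = 1..17: Σk = 153.
Total = (-1)·153 + (3)·17 = -102.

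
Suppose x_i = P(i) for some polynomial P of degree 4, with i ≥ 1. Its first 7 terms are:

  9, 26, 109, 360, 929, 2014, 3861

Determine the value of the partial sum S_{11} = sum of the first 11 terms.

1st diffs: 17, 83, 251, 569, 1085, 1847.
2nd diffs: 66, 168, 318, 516, 762.
3rd diffs: 102, 150, 198, 246.
4th diffs: 48, 48, 48 (constant).
Newton forward-difference form: x_i = 9 + 17·C(i-1,1) + 66·C(i-1,2) + 102·C(i-1,3) + 48·C(i-1,4).
Continuing: 6764, 11065, 17154, 25469.
Summing i = 1..11 (11 terms) gives 67760.

67760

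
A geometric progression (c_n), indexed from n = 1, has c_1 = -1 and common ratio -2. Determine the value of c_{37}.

c_n = (-1)·(-2)^(n-1).
c_{37} = (-1)·(-2)^36 = -68719476736.

-68719476736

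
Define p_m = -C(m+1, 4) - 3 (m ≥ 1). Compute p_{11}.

C(12, 4) = 495, so p_{11} = -498.

-498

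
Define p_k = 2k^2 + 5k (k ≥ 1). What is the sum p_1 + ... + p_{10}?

Over k = 1..10: Σk = 55, Σk² = 385.
Total = (2)·385 + (5)·55 = 1045.

1045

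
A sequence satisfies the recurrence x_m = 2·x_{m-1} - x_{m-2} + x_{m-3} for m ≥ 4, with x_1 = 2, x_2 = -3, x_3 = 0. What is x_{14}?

872

Applying the relation repeatedly:
x_4 = 5, x_5 = 7, x_6 = 9, …, x_{11} = 161, x_{12} = 283, x_{13} = 497, x_{14} = 872.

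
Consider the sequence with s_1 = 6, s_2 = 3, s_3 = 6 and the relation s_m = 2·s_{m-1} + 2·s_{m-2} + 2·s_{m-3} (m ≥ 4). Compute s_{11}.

48696

s_4 = 30;  s_5 = 78;  s_6 = 228;  s_7 = 672;  s_8 = 1956;  s_9 = 5712;  s_{10} = 16680;  s_{11} = 48696.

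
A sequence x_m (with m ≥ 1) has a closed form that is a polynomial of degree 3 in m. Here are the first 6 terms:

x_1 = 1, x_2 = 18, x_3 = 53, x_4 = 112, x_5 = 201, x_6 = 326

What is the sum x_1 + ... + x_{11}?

1st diffs: 17, 35, 59, 89, 125.
2nd diffs: 18, 24, 30, 36.
3rd diffs: 6, 6, 6 (constant).
Newton forward-difference form: x_m = 1 + 17·C(m-1,1) + 18·C(m-1,2) + 6·C(m-1,3).
Continuing: …, 493, 708, 977, 1306, …, x_{11} = 1701.
Summing m = 1..11 (11 terms) gives 5896.

5896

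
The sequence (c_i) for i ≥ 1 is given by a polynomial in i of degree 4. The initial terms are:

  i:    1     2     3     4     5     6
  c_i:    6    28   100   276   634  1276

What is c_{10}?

1st diffs: 22, 72, 176, 358, 642.
2nd diffs: 50, 104, 182, 284.
3rd diffs: 54, 78, 102.
4th diffs: 24, 24 (constant).
Newton forward-difference form: c_i = 6 + 22·C(i-1,1) + 50·C(i-1,2) + 54·C(i-1,3) + 24·C(i-1,4).
At i = 10: i-1 = 9, so c_{10} = 6 + 198 + 1800 + 4536 + 3024 = 9564.

9564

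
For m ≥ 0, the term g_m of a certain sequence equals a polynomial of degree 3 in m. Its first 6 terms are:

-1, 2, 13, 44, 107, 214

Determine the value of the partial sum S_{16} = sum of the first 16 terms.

26664

1st diffs: 3, 11, 31, 63, 107.
2nd diffs: 8, 20, 32, 44.
3rd diffs: 12, 12, 12 (constant).
Newton forward-difference form: g_m = -1 + 3·C(m,1) + 8·C(m,2) + 12·C(m,3).
Continuing: …, 377, 608, 919, 1322, …, g_{15} = 6344.
Summing m = 0..15 (16 terms) gives 26664.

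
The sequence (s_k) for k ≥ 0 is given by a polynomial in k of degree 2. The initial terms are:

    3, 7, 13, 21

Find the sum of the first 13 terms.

923

1st diffs: 4, 6, 8.
2nd diffs: 2, 2 (constant).
Newton forward-difference form: s_k = 3 + 4·C(k,1) + 2·C(k,2).
Continuing: …, 31, 43, 57, 73, …, s_{12} = 183.
Summing k = 0..12 (13 terms) gives 923.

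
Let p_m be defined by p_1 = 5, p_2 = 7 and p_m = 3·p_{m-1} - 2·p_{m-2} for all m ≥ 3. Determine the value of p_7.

Step forward from the initial values:
p_3 = 11; p_4 = 19; p_5 = 35; p_6 = 67; p_7 = 131.
(Characteristic roots are 2 and 1.)

131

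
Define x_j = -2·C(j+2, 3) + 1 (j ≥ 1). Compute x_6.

-111

C(8, 3) = 56, so x_6 = -111.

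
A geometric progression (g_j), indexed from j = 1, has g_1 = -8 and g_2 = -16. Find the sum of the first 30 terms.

-8589934584

Common ratio r = 2.
g_j = (-8)·2^(j-1).
S = (-8)·(2^30 - 1)/(2 - 1) = (-8)·(1073741824 - 1)/(1) = -8589934584.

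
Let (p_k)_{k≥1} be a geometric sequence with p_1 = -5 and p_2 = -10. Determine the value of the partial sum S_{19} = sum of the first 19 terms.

Common ratio r = 2.
p_k = (-5)·2^(k-1).
S = (-5)·(2^19 - 1)/(2 - 1) = (-5)·(524288 - 1)/(1) = -2621435.

-2621435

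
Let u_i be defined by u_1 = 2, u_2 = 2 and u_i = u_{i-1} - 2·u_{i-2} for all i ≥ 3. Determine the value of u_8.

u_3 = -2; u_4 = -6; u_5 = -2; u_6 = 10; u_7 = 14; u_8 = -6.

-6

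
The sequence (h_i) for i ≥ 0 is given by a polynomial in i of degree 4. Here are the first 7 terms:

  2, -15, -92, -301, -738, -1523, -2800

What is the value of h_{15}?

-72073

1st diffs: -17, -77, -209, -437, -785, -1277.
2nd diffs: -60, -132, -228, -348, -492.
3rd diffs: -72, -96, -120, -144.
4th diffs: -24, -24, -24 (constant).
Newton forward-difference form: h_i = 2 + (-17)·C(i,1) + (-60)·C(i,2) + (-72)·C(i,3) + (-24)·C(i,4).
At i = 15: i = 15, so h_{15} = 2 - 255 - 6300 - 32760 - 32760 = -72073.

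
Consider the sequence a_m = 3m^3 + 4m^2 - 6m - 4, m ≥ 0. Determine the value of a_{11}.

4407

a_{11} = 3·11^3 + 4·11^2 - 6·11 - 4 = 4407.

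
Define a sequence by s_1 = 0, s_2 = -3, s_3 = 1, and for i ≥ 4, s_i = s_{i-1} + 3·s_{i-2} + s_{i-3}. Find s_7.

-63

Step forward from the initial values:
s_4 = -8  s_5 = -8  s_6 = -31  s_7 = -63.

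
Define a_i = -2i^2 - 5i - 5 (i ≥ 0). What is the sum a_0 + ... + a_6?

Over i = 0..6: Σi = 21, Σi² = 91.
Total = (-2)·91 + (-5)·21 + (-5)·7 = -322.

-322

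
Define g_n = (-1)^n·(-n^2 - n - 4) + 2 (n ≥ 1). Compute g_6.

-44

(-1)^6 = 1; -n^2 - n - 4 at n=6 is -46; so g_6 = -44.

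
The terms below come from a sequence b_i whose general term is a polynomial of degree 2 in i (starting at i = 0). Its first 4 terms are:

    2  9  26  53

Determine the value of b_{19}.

1845

1st diffs: 7, 17, 27.
2nd diffs: 10, 10 (constant).
Newton forward-difference form: b_i = 2 + 7·C(i,1) + 10·C(i,2).
At i = 19: i = 19, so b_{19} = 2 + 133 + 1710 = 1845.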